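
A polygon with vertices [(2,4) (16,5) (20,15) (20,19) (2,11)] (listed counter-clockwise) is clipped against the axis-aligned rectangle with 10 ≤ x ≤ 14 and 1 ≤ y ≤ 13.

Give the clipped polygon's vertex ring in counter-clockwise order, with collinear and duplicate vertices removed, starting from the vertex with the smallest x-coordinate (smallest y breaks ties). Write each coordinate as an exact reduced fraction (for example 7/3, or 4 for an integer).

Clipped polygon: [(10,32/7) (14,34/7) (14,13) (10,13)]

1. After x ≥ 10: [(10,32/7) (16,5) (20,15) (20,19) (10,131/9)]
2. After x ≤ 14: [(10,32/7) (14,34/7) (14,49/3) (10,131/9)]
3. After y ≥ 1: [(10,32/7) (14,34/7) (14,49/3) (10,131/9)]
4. After y ≤ 13: [(10,13) (10,32/7) (14,34/7) (14,13)]
5. Canonical ring: [(10,32/7) (14,34/7) (14,13) (10,13)]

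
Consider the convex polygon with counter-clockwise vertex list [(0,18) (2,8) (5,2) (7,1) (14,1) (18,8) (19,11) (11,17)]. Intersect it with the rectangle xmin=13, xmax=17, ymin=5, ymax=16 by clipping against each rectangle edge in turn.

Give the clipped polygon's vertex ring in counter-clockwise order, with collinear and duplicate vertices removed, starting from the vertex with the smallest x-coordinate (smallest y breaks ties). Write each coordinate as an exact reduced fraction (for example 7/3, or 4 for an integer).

1. After x ≥ 13: [(13,1) (14,1) (18,8) (19,11) (13,31/2)]
2. After x ≤ 17: [(13,1) (14,1) (17,25/4) (17,25/2) (13,31/2)]
3. After y ≥ 5: [(13,5) (114/7,5) (17,25/4) (17,25/2) (13,31/2)]
4. After y ≤ 16: [(13,5) (114/7,5) (17,25/4) (17,25/2) (13,31/2)]
5. Canonical ring: [(13,5) (114/7,5) (17,25/4) (17,25/2) (13,31/2)]

Clipped polygon: [(13,5) (114/7,5) (17,25/4) (17,25/2) (13,31/2)]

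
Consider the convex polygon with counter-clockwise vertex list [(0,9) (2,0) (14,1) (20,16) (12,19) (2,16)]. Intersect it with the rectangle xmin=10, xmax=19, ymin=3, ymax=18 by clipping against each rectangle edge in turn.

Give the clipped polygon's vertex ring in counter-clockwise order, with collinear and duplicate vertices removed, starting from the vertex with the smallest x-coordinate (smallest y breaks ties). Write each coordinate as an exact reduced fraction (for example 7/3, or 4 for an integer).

1. After x ≥ 10: [(10,2/3) (14,1) (20,16) (12,19) (10,92/5)]
2. After x ≤ 19: [(10,2/3) (14,1) (19,27/2) (19,131/8) (12,19) (10,92/5)]
3. After y ≥ 3: [(10,3) (74/5,3) (19,27/2) (19,131/8) (12,19) (10,92/5)]
4. After y ≤ 18: [(10,18) (10,3) (74/5,3) (19,27/2) (19,131/8) (44/3,18)]
5. Canonical ring: [(10,3) (74/5,3) (19,27/2) (19,131/8) (44/3,18) (10,18)]

Clipped polygon: [(10,3) (74/5,3) (19,27/2) (19,131/8) (44/3,18) (10,18)]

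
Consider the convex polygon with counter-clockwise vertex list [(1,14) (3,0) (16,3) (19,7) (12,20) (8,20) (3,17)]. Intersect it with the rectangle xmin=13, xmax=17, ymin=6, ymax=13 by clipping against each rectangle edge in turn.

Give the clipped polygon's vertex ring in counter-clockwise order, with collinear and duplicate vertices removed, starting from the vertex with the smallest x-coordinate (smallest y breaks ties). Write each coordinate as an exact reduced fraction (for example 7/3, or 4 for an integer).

1. After x ≥ 13: [(13,30/13) (16,3) (19,7) (13,127/7)]
2. After x ≤ 17: [(13,30/13) (16,3) (17,13/3) (17,75/7) (13,127/7)]
3. After y ≥ 6: [(13,6) (17,6) (17,75/7) (13,127/7)]
4. After y ≤ 13: [(13,13) (13,6) (17,6) (17,75/7) (205/13,13)]
5. Canonical ring: [(13,6) (17,6) (17,75/7) (205/13,13) (13,13)]

Clipped polygon: [(13,6) (17,6) (17,75/7) (205/13,13) (13,13)]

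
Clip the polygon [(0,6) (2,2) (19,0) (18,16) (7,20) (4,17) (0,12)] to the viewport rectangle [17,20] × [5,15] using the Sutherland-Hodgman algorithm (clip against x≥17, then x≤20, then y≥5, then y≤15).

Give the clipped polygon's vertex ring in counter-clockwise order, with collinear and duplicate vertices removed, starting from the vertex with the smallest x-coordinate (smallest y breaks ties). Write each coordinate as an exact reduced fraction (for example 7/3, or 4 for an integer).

1. After x ≥ 17: [(17,4/17) (19,0) (18,16) (17,180/11)]
2. After x ≤ 20: [(17,4/17) (19,0) (18,16) (17,180/11)]
3. After y ≥ 5: [(17,5) (299/16,5) (18,16) (17,180/11)]
4. After y ≤ 15: [(17,15) (17,5) (299/16,5) (289/16,15)]
5. Canonical ring: [(17,5) (299/16,5) (289/16,15) (17,15)]

Clipped polygon: [(17,5) (299/16,5) (289/16,15) (17,15)]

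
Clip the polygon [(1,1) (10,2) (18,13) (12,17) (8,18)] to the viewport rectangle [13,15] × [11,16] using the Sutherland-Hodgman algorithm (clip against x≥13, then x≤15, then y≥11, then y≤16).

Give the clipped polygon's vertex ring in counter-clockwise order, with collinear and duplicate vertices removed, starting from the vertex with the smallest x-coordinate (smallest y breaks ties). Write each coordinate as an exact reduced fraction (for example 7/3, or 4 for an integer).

1. After x ≥ 13: [(13,49/8) (18,13) (13,49/3)]
2. After x ≤ 15: [(13,49/8) (15,71/8) (15,15) (13,49/3)]
3. After y ≥ 11: [(13,11) (15,11) (15,15) (13,49/3)]
4. After y ≤ 16: [(13,16) (13,11) (15,11) (15,15) (27/2,16)]
5. Canonical ring: [(13,11) (15,11) (15,15) (27/2,16) (13,16)]

Clipped polygon: [(13,11) (15,11) (15,15) (27/2,16) (13,16)]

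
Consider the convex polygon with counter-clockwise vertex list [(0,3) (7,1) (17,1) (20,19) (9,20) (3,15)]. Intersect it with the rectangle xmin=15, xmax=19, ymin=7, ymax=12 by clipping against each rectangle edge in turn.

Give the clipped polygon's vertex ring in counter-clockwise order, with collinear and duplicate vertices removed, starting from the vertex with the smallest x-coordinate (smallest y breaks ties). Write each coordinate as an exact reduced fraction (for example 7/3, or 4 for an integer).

Clipped polygon: [(15,7) (18,7) (113/6,12) (15,12)]

1. After x ≥ 15: [(15,1) (17,1) (20,19) (15,214/11)]
2. After x ≤ 19: [(15,1) (17,1) (19,13) (19,210/11) (15,214/11)]
3. After y ≥ 7: [(15,7) (18,7) (19,13) (19,210/11) (15,214/11)]
4. After y ≤ 12: [(15,12) (15,7) (18,7) (113/6,12)]
5. Canonical ring: [(15,7) (18,7) (113/6,12) (15,12)]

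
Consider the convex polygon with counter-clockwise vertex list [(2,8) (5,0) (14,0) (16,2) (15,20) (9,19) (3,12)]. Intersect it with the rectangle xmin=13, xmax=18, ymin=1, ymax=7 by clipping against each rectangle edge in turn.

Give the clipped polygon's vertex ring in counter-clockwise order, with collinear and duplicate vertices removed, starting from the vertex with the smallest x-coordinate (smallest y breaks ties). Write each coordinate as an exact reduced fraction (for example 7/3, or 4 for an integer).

Clipped polygon: [(13,1) (15,1) (16,2) (283/18,7) (13,7)]

1. After x ≥ 13: [(13,0) (14,0) (16,2) (15,20) (13,59/3)]
2. After x ≤ 18: [(13,0) (14,0) (16,2) (15,20) (13,59/3)]
3. After y ≥ 1: [(13,1) (15,1) (16,2) (15,20) (13,59/3)]
4. After y ≤ 7: [(13,7) (13,1) (15,1) (16,2) (283/18,7)]
5. Canonical ring: [(13,1) (15,1) (16,2) (283/18,7) (13,7)]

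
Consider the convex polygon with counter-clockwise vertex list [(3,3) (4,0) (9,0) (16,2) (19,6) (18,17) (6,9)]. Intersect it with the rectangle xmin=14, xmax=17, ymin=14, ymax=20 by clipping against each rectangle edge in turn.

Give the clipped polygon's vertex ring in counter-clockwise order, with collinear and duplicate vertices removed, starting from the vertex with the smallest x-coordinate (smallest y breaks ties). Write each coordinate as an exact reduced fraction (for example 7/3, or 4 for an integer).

Clipped polygon: [(14,14) (17,14) (17,49/3) (14,43/3)]

1. After x ≥ 14: [(14,10/7) (16,2) (19,6) (18,17) (14,43/3)]
2. After x ≤ 17: [(14,10/7) (16,2) (17,10/3) (17,49/3) (14,43/3)]
3. After y ≥ 14: [(14,14) (17,14) (17,49/3) (14,43/3)]
4. After y ≤ 20: [(14,14) (17,14) (17,49/3) (14,43/3)]
5. Canonical ring: [(14,14) (17,14) (17,49/3) (14,43/3)]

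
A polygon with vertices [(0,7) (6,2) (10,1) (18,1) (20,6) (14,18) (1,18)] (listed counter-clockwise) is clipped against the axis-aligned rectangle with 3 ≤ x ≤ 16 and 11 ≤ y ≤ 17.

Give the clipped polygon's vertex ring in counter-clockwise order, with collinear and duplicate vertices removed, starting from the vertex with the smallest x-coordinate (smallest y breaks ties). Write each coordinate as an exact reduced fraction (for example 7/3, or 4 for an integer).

1. After x ≥ 3: [(3,9/2) (6,2) (10,1) (18,1) (20,6) (14,18) (3,18)]
2. After x ≤ 16: [(3,9/2) (6,2) (10,1) (16,1) (16,14) (14,18) (3,18)]
3. After y ≥ 11: [(3,11) (16,11) (16,14) (14,18) (3,18)]
4. After y ≤ 17: [(3,17) (3,11) (16,11) (16,14) (29/2,17)]
5. Canonical ring: [(3,11) (16,11) (16,14) (29/2,17) (3,17)]

Clipped polygon: [(3,11) (16,11) (16,14) (29/2,17) (3,17)]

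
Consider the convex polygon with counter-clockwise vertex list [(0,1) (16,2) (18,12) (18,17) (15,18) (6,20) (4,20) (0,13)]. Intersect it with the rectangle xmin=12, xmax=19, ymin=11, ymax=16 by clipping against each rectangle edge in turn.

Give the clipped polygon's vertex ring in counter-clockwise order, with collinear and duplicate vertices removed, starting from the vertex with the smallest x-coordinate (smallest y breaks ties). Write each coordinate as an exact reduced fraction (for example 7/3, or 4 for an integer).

1. After x ≥ 12: [(12,7/4) (16,2) (18,12) (18,17) (15,18) (12,56/3)]
2. After x ≤ 19: [(12,7/4) (16,2) (18,12) (18,17) (15,18) (12,56/3)]
3. After y ≥ 11: [(12,11) (89/5,11) (18,12) (18,17) (15,18) (12,56/3)]
4. After y ≤ 16: [(12,16) (12,11) (89/5,11) (18,12) (18,16)]
5. Canonical ring: [(12,11) (89/5,11) (18,12) (18,16) (12,16)]

Clipped polygon: [(12,11) (89/5,11) (18,12) (18,16) (12,16)]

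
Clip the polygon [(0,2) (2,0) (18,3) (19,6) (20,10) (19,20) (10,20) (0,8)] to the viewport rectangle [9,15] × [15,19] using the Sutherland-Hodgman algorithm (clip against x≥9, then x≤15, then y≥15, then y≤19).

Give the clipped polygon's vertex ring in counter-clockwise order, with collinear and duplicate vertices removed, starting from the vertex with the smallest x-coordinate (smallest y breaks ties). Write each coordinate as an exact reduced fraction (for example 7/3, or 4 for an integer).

Clipped polygon: [(9,15) (15,15) (15,19) (55/6,19) (9,94/5)]

1. After x ≥ 9: [(9,21/16) (18,3) (19,6) (20,10) (19,20) (10,20) (9,94/5)]
2. After x ≤ 15: [(9,21/16) (15,39/16) (15,20) (10,20) (9,94/5)]
3. After y ≥ 15: [(9,15) (15,15) (15,20) (10,20) (9,94/5)]
4. After y ≤ 19: [(9,15) (15,15) (15,19) (55/6,19) (9,94/5)]
5. Canonical ring: [(9,15) (15,15) (15,19) (55/6,19) (9,94/5)]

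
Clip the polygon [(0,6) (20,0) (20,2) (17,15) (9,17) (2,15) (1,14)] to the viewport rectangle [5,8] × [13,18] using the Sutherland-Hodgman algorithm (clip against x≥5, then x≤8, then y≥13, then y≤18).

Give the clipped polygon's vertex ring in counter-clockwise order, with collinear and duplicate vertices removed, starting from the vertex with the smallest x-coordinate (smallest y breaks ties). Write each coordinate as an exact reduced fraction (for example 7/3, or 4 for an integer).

1. After x ≥ 5: [(5,9/2) (20,0) (20,2) (17,15) (9,17) (5,111/7)]
2. After x ≤ 8: [(5,9/2) (8,18/5) (8,117/7) (5,111/7)]
3. After y ≥ 13: [(5,13) (8,13) (8,117/7) (5,111/7)]
4. After y ≤ 18: [(5,13) (8,13) (8,117/7) (5,111/7)]
5. Canonical ring: [(5,13) (8,13) (8,117/7) (5,111/7)]

Clipped polygon: [(5,13) (8,13) (8,117/7) (5,111/7)]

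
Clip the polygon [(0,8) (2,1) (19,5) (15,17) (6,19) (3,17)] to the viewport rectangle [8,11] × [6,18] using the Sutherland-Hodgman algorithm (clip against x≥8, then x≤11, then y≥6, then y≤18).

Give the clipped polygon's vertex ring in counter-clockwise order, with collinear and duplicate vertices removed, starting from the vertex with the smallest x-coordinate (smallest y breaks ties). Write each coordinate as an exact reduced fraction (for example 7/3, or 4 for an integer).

1. After x ≥ 8: [(8,41/17) (19,5) (15,17) (8,167/9)]
2. After x ≤ 11: [(8,41/17) (11,53/17) (11,161/9) (8,167/9)]
3. After y ≥ 6: [(8,6) (11,6) (11,161/9) (8,167/9)]
4. After y ≤ 18: [(8,18) (8,6) (11,6) (11,161/9) (21/2,18)]
5. Canonical ring: [(8,6) (11,6) (11,161/9) (21/2,18) (8,18)]

Clipped polygon: [(8,6) (11,6) (11,161/9) (21/2,18) (8,18)]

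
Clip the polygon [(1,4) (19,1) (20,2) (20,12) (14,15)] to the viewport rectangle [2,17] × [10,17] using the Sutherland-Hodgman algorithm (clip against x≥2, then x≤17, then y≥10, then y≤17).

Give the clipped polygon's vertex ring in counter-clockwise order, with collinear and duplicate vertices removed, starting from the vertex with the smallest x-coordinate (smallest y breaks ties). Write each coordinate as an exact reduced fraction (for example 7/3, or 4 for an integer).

1. After x ≥ 2: [(2,63/13) (2,23/6) (19,1) (20,2) (20,12) (14,15)]
2. After x ≤ 17: [(2,63/13) (2,23/6) (17,4/3) (17,27/2) (14,15)]
3. After y ≥ 10: [(89/11,10) (17,10) (17,27/2) (14,15)]
4. After y ≤ 17: [(89/11,10) (17,10) (17,27/2) (14,15)]
5. Canonical ring: [(89/11,10) (17,10) (17,27/2) (14,15)]

Clipped polygon: [(89/11,10) (17,10) (17,27/2) (14,15)]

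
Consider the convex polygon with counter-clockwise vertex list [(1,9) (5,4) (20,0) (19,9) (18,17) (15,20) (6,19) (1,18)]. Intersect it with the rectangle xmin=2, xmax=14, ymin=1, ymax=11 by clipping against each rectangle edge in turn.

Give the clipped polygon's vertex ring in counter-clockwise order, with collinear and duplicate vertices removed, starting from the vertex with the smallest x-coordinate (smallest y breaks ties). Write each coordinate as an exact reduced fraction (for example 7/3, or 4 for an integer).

1. After x ≥ 2: [(2,31/4) (5,4) (20,0) (19,9) (18,17) (15,20) (6,19) (2,91/5)]
2. After x ≤ 14: [(2,31/4) (5,4) (14,8/5) (14,179/9) (6,19) (2,91/5)]
3. After y ≥ 1: [(2,31/4) (5,4) (14,8/5) (14,179/9) (6,19) (2,91/5)]
4. After y ≤ 11: [(2,11) (2,31/4) (5,4) (14,8/5) (14,11)]
5. Canonical ring: [(2,31/4) (5,4) (14,8/5) (14,11) (2,11)]

Clipped polygon: [(2,31/4) (5,4) (14,8/5) (14,11) (2,11)]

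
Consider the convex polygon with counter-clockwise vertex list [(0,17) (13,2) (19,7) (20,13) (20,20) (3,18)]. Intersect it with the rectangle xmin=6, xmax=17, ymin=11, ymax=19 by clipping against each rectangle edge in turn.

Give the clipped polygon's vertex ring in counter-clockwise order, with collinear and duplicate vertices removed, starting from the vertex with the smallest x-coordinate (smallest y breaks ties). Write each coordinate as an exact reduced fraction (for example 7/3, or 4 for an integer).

1. After x ≥ 6: [(6,131/13) (13,2) (19,7) (20,13) (20,20) (6,312/17)]
2. After x ≤ 17: [(6,131/13) (13,2) (17,16/3) (17,334/17) (6,312/17)]
3. After y ≥ 11: [(6,11) (17,11) (17,334/17) (6,312/17)]
4. After y ≤ 19: [(6,11) (17,11) (17,19) (23/2,19) (6,312/17)]
5. Canonical ring: [(6,11) (17,11) (17,19) (23/2,19) (6,312/17)]

Clipped polygon: [(6,11) (17,11) (17,19) (23/2,19) (6,312/17)]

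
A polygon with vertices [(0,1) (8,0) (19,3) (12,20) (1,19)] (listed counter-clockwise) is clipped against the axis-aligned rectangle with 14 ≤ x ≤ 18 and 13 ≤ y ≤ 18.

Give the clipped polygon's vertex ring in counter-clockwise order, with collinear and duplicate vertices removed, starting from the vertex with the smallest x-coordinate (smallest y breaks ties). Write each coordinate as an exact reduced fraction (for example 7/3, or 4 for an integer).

1. After x ≥ 14: [(14,18/11) (19,3) (14,106/7)]
2. After x ≤ 18: [(14,18/11) (18,30/11) (18,38/7) (14,106/7)]
3. After y ≥ 13: [(14,13) (253/17,13) (14,106/7)]
4. After y ≤ 18: [(14,13) (253/17,13) (14,106/7)]
5. Canonical ring: [(14,13) (253/17,13) (14,106/7)]

Clipped polygon: [(14,13) (253/17,13) (14,106/7)]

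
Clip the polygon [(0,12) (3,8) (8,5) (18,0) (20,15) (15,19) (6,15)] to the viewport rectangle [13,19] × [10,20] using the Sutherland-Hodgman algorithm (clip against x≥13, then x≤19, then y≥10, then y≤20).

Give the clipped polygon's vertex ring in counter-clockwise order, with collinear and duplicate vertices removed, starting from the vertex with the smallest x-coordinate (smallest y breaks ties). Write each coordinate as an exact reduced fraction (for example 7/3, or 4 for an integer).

1. After x ≥ 13: [(13,5/2) (18,0) (20,15) (15,19) (13,163/9)]
2. After x ≤ 19: [(13,5/2) (18,0) (19,15/2) (19,79/5) (15,19) (13,163/9)]
3. After y ≥ 10: [(13,10) (19,10) (19,79/5) (15,19) (13,163/9)]
4. After y ≤ 20: [(13,10) (19,10) (19,79/5) (15,19) (13,163/9)]
5. Canonical ring: [(13,10) (19,10) (19,79/5) (15,19) (13,163/9)]

Clipped polygon: [(13,10) (19,10) (19,79/5) (15,19) (13,163/9)]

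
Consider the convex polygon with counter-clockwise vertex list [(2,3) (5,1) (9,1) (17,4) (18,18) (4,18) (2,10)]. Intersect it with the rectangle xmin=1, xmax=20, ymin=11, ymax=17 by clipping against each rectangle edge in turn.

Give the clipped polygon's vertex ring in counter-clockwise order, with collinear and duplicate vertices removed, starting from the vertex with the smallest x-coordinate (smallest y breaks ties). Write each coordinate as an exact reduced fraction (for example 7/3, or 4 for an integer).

1. After x ≥ 1: [(2,3) (5,1) (9,1) (17,4) (18,18) (4,18) (2,10)]
2. After x ≤ 20: [(2,3) (5,1) (9,1) (17,4) (18,18) (4,18) (2,10)]
3. After y ≥ 11: [(35/2,11) (18,18) (4,18) (9/4,11)]
4. After y ≤ 17: [(35/2,11) (251/14,17) (15/4,17) (9/4,11)]
5. Canonical ring: [(9/4,11) (35/2,11) (251/14,17) (15/4,17)]

Clipped polygon: [(9/4,11) (35/2,11) (251/14,17) (15/4,17)]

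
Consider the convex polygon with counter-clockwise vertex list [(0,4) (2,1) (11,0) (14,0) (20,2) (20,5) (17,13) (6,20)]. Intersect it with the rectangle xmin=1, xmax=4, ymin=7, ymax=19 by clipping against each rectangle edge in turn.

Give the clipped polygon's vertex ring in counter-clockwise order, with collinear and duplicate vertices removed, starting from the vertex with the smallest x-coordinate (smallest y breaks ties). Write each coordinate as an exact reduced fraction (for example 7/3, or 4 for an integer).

1. After x ≥ 1: [(1,20/3) (1,5/2) (2,1) (11,0) (14,0) (20,2) (20,5) (17,13) (6,20)]
2. After x ≤ 4: [(4,44/3) (1,20/3) (1,5/2) (2,1) (4,7/9)]
3. After y ≥ 7: [(4,7) (4,44/3) (9/8,7)]
4. After y ≤ 19: [(4,7) (4,44/3) (9/8,7)]
5. Canonical ring: [(9/8,7) (4,7) (4,44/3)]

Clipped polygon: [(9/8,7) (4,7) (4,44/3)]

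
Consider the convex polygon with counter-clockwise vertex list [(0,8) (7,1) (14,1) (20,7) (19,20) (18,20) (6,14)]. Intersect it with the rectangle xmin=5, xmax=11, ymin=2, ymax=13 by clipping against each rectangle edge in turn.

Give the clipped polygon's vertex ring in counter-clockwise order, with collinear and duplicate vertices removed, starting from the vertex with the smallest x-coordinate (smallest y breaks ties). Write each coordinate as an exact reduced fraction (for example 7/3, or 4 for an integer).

1. After x ≥ 5: [(5,13) (5,3) (7,1) (14,1) (20,7) (19,20) (18,20) (6,14)]
2. After x ≤ 11: [(5,13) (5,3) (7,1) (11,1) (11,33/2) (6,14)]
3. After y ≥ 2: [(5,13) (5,3) (6,2) (11,2) (11,33/2) (6,14)]
4. After y ≤ 13: [(5,13) (5,13) (5,3) (6,2) (11,2) (11,13)]
5. Canonical ring: [(5,3) (6,2) (11,2) (11,13) (5,13)]

Clipped polygon: [(5,3) (6,2) (11,2) (11,13) (5,13)]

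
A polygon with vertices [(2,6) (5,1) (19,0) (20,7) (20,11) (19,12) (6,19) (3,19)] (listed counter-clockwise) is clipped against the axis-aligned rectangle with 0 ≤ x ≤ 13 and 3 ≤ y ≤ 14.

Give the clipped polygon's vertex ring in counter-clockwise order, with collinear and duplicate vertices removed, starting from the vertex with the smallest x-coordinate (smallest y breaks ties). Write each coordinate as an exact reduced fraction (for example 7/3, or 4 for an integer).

1. After x ≥ 0: [(2,6) (5,1) (19,0) (20,7) (20,11) (19,12) (6,19) (3,19)]
2. After x ≤ 13: [(2,6) (5,1) (13,3/7) (13,198/13) (6,19) (3,19)]
3. After y ≥ 3: [(2,6) (19/5,3) (13,3) (13,198/13) (6,19) (3,19)]
4. After y ≤ 14: [(34/13,14) (2,6) (19/5,3) (13,3) (13,14)]
5. Canonical ring: [(2,6) (19/5,3) (13,3) (13,14) (34/13,14)]

Clipped polygon: [(2,6) (19/5,3) (13,3) (13,14) (34/13,14)]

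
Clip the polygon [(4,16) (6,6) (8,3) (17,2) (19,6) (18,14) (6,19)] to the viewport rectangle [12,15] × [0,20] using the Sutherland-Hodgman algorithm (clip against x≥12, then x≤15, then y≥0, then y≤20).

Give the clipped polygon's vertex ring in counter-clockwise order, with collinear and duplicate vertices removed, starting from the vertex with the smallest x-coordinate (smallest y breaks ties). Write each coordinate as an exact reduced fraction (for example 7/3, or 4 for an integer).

1. After x ≥ 12: [(12,23/9) (17,2) (19,6) (18,14) (12,33/2)]
2. After x ≤ 15: [(12,23/9) (15,20/9) (15,61/4) (12,33/2)]
3. After y ≥ 0: [(12,23/9) (15,20/9) (15,61/4) (12,33/2)]
4. After y ≤ 20: [(12,23/9) (15,20/9) (15,61/4) (12,33/2)]
5. Canonical ring: [(12,23/9) (15,20/9) (15,61/4) (12,33/2)]

Clipped polygon: [(12,23/9) (15,20/9) (15,61/4) (12,33/2)]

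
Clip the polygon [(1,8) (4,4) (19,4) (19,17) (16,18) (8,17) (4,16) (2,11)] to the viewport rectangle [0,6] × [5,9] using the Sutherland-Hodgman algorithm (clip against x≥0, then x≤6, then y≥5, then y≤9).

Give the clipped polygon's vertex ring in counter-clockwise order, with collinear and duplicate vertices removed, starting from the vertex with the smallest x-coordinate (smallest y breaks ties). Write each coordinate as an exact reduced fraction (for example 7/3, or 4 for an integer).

Clipped polygon: [(1,8) (13/4,5) (6,5) (6,9) (4/3,9)]

1. After x ≥ 0: [(1,8) (4,4) (19,4) (19,17) (16,18) (8,17) (4,16) (2,11)]
2. After x ≤ 6: [(1,8) (4,4) (6,4) (6,33/2) (4,16) (2,11)]
3. After y ≥ 5: [(1,8) (13/4,5) (6,5) (6,33/2) (4,16) (2,11)]
4. After y ≤ 9: [(4/3,9) (1,8) (13/4,5) (6,5) (6,9)]
5. Canonical ring: [(1,8) (13/4,5) (6,5) (6,9) (4/3,9)]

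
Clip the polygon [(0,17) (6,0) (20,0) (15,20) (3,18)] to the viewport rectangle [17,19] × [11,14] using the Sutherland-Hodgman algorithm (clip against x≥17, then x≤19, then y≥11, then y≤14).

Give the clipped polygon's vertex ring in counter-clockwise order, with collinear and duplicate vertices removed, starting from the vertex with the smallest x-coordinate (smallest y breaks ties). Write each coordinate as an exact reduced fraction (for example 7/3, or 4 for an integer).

Clipped polygon: [(17,11) (69/4,11) (17,12)]

1. After x ≥ 17: [(17,0) (20,0) (17,12)]
2. After x ≤ 19: [(17,0) (19,0) (19,4) (17,12)]
3. After y ≥ 11: [(17,11) (69/4,11) (17,12)]
4. After y ≤ 14: [(17,11) (69/4,11) (17,12)]
5. Canonical ring: [(17,11) (69/4,11) (17,12)]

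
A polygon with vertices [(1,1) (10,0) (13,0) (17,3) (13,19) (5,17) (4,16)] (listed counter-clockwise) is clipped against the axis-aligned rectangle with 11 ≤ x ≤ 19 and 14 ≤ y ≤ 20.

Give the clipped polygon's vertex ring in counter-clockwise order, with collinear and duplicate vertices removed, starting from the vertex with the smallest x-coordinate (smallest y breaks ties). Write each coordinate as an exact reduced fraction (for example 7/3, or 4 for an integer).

1. After x ≥ 11: [(11,0) (13,0) (17,3) (13,19) (11,37/2)]
2. After x ≤ 19: [(11,0) (13,0) (17,3) (13,19) (11,37/2)]
3. After y ≥ 14: [(11,14) (57/4,14) (13,19) (11,37/2)]
4. After y ≤ 20: [(11,14) (57/4,14) (13,19) (11,37/2)]
5. Canonical ring: [(11,14) (57/4,14) (13,19) (11,37/2)]

Clipped polygon: [(11,14) (57/4,14) (13,19) (11,37/2)]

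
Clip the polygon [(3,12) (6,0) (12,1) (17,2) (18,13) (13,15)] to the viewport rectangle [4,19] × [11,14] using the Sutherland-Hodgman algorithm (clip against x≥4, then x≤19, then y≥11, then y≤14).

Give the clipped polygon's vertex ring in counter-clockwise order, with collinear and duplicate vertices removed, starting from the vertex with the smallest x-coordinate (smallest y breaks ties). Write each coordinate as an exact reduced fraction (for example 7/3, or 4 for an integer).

1. After x ≥ 4: [(4,123/10) (4,8) (6,0) (12,1) (17,2) (18,13) (13,15)]
2. After x ≤ 19: [(4,123/10) (4,8) (6,0) (12,1) (17,2) (18,13) (13,15)]
3. After y ≥ 11: [(4,123/10) (4,11) (196/11,11) (18,13) (13,15)]
4. After y ≤ 14: [(29/3,14) (4,123/10) (4,11) (196/11,11) (18,13) (31/2,14)]
5. Canonical ring: [(4,11) (196/11,11) (18,13) (31/2,14) (29/3,14) (4,123/10)]

Clipped polygon: [(4,11) (196/11,11) (18,13) (31/2,14) (29/3,14) (4,123/10)]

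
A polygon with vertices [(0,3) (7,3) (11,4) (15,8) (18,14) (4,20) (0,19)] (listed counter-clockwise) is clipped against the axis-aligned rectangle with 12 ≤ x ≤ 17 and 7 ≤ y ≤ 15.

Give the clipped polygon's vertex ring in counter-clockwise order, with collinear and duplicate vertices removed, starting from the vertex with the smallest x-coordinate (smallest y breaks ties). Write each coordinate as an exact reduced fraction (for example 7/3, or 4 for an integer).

Clipped polygon: [(12,7) (14,7) (15,8) (17,12) (17,101/7) (47/3,15) (12,15)]

1. After x ≥ 12: [(12,5) (15,8) (18,14) (12,116/7)]
2. After x ≤ 17: [(12,5) (15,8) (17,12) (17,101/7) (12,116/7)]
3. After y ≥ 7: [(12,7) (14,7) (15,8) (17,12) (17,101/7) (12,116/7)]
4. After y ≤ 15: [(12,15) (12,7) (14,7) (15,8) (17,12) (17,101/7) (47/3,15)]
5. Canonical ring: [(12,7) (14,7) (15,8) (17,12) (17,101/7) (47/3,15) (12,15)]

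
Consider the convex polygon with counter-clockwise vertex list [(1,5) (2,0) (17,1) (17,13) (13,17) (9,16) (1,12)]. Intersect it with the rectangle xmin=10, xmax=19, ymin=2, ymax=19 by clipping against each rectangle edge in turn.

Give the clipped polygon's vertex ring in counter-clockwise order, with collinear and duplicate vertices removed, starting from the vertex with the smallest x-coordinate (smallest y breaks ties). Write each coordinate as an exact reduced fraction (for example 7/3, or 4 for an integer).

1. After x ≥ 10: [(10,8/15) (17,1) (17,13) (13,17) (10,65/4)]
2. After x ≤ 19: [(10,8/15) (17,1) (17,13) (13,17) (10,65/4)]
3. After y ≥ 2: [(10,2) (17,2) (17,13) (13,17) (10,65/4)]
4. After y ≤ 19: [(10,2) (17,2) (17,13) (13,17) (10,65/4)]
5. Canonical ring: [(10,2) (17,2) (17,13) (13,17) (10,65/4)]

Clipped polygon: [(10,2) (17,2) (17,13) (13,17) (10,65/4)]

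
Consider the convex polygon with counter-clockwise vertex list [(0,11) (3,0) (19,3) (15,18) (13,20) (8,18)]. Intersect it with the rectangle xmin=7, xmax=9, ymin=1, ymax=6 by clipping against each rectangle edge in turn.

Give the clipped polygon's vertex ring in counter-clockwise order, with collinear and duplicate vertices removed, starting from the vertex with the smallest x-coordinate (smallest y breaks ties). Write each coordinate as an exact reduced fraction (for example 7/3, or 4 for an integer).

Clipped polygon: [(7,1) (25/3,1) (9,9/8) (9,6) (7,6)]

1. After x ≥ 7: [(7,137/8) (7,3/4) (19,3) (15,18) (13,20) (8,18)]
2. After x ≤ 9: [(7,137/8) (7,3/4) (9,9/8) (9,92/5) (8,18)]
3. After y ≥ 1: [(7,137/8) (7,1) (25/3,1) (9,9/8) (9,92/5) (8,18)]
4. After y ≤ 6: [(7,6) (7,1) (25/3,1) (9,9/8) (9,6)]
5. Canonical ring: [(7,1) (25/3,1) (9,9/8) (9,6) (7,6)]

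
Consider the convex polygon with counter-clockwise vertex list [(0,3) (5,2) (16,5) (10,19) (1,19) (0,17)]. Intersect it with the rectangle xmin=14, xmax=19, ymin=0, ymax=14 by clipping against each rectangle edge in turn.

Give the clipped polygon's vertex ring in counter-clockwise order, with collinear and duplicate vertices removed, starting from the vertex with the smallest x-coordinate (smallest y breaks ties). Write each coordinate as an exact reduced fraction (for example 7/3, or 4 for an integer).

1. After x ≥ 14: [(14,49/11) (16,5) (14,29/3)]
2. After x ≤ 19: [(14,49/11) (16,5) (14,29/3)]
3. After y ≥ 0: [(14,49/11) (16,5) (14,29/3)]
4. After y ≤ 14: [(14,49/11) (16,5) (14,29/3)]
5. Canonical ring: [(14,49/11) (16,5) (14,29/3)]

Clipped polygon: [(14,49/11) (16,5) (14,29/3)]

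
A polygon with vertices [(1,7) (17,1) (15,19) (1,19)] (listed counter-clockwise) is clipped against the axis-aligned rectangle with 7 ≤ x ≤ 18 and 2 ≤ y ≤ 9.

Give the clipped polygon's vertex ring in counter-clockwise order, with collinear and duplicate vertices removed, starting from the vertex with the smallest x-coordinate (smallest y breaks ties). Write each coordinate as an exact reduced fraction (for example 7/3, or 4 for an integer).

1. After x ≥ 7: [(7,19/4) (17,1) (15,19) (7,19)]
2. After x ≤ 18: [(7,19/4) (17,1) (15,19) (7,19)]
3. After y ≥ 2: [(7,19/4) (43/3,2) (152/9,2) (15,19) (7,19)]
4. After y ≤ 9: [(7,9) (7,19/4) (43/3,2) (152/9,2) (145/9,9)]
5. Canonical ring: [(7,19/4) (43/3,2) (152/9,2) (145/9,9) (7,9)]

Clipped polygon: [(7,19/4) (43/3,2) (152/9,2) (145/9,9) (7,9)]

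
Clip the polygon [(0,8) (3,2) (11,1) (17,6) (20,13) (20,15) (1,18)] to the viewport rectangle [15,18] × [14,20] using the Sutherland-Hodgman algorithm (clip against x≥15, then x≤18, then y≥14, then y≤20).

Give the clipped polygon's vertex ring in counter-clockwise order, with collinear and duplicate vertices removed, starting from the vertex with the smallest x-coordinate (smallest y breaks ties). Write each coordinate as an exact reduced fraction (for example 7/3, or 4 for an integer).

1. After x ≥ 15: [(15,13/3) (17,6) (20,13) (20,15) (15,300/19)]
2. After x ≤ 18: [(15,13/3) (17,6) (18,25/3) (18,291/19) (15,300/19)]
3. After y ≥ 14: [(15,14) (18,14) (18,291/19) (15,300/19)]
4. After y ≤ 20: [(15,14) (18,14) (18,291/19) (15,300/19)]
5. Canonical ring: [(15,14) (18,14) (18,291/19) (15,300/19)]

Clipped polygon: [(15,14) (18,14) (18,291/19) (15,300/19)]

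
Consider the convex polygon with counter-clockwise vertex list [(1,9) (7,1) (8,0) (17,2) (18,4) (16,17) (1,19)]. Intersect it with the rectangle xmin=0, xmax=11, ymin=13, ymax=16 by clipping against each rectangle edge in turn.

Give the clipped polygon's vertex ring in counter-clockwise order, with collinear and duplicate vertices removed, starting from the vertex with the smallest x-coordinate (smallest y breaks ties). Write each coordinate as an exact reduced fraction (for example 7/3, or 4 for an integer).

Clipped polygon: [(1,13) (11,13) (11,16) (1,16)]

1. After x ≥ 0: [(1,9) (7,1) (8,0) (17,2) (18,4) (16,17) (1,19)]
2. After x ≤ 11: [(1,9) (7,1) (8,0) (11,2/3) (11,53/3) (1,19)]
3. After y ≥ 13: [(1,13) (11,13) (11,53/3) (1,19)]
4. After y ≤ 16: [(1,16) (1,13) (11,13) (11,16)]
5. Canonical ring: [(1,13) (11,13) (11,16) (1,16)]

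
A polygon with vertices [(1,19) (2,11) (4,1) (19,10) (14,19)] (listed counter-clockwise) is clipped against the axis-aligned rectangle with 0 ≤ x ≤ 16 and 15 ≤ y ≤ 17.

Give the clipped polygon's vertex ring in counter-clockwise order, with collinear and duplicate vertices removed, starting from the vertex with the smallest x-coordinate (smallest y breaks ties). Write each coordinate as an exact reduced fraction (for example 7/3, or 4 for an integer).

Clipped polygon: [(5/4,17) (3/2,15) (16,15) (16,77/5) (136/9,17)]

1. After x ≥ 0: [(1,19) (2,11) (4,1) (19,10) (14,19)]
2. After x ≤ 16: [(1,19) (2,11) (4,1) (16,41/5) (16,77/5) (14,19)]
3. After y ≥ 15: [(1,19) (3/2,15) (16,15) (16,77/5) (14,19)]
4. After y ≤ 17: [(5/4,17) (3/2,15) (16,15) (16,77/5) (136/9,17)]
5. Canonical ring: [(5/4,17) (3/2,15) (16,15) (16,77/5) (136/9,17)]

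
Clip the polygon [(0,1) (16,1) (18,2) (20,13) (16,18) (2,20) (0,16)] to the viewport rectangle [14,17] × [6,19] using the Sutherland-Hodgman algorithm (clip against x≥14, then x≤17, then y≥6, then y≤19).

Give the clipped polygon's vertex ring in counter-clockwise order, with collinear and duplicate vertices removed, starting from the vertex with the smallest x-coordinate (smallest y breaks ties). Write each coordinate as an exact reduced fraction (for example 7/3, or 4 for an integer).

Clipped polygon: [(14,6) (17,6) (17,67/4) (16,18) (14,128/7)]

1. After x ≥ 14: [(14,1) (16,1) (18,2) (20,13) (16,18) (14,128/7)]
2. After x ≤ 17: [(14,1) (16,1) (17,3/2) (17,67/4) (16,18) (14,128/7)]
3. After y ≥ 6: [(14,6) (17,6) (17,67/4) (16,18) (14,128/7)]
4. After y ≤ 19: [(14,6) (17,6) (17,67/4) (16,18) (14,128/7)]
5. Canonical ring: [(14,6) (17,6) (17,67/4) (16,18) (14,128/7)]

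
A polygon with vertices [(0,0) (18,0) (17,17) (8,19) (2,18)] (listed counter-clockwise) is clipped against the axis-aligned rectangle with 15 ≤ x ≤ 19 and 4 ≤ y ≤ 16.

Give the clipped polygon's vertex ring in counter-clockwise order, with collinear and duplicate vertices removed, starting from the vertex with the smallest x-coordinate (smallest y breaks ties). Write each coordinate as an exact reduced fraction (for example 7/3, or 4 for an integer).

Clipped polygon: [(15,4) (302/17,4) (290/17,16) (15,16)]

1. After x ≥ 15: [(15,0) (18,0) (17,17) (15,157/9)]
2. After x ≤ 19: [(15,0) (18,0) (17,17) (15,157/9)]
3. After y ≥ 4: [(15,4) (302/17,4) (17,17) (15,157/9)]
4. After y ≤ 16: [(15,16) (15,4) (302/17,4) (290/17,16)]
5. Canonical ring: [(15,4) (302/17,4) (290/17,16) (15,16)]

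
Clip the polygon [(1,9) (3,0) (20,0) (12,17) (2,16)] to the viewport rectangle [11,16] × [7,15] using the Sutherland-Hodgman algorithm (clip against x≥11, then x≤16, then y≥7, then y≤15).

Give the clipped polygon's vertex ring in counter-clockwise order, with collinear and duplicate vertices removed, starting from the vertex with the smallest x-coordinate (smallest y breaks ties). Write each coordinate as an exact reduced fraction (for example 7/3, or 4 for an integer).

Clipped polygon: [(11,7) (16,7) (16,17/2) (220/17,15) (11,15)]

1. After x ≥ 11: [(11,0) (20,0) (12,17) (11,169/10)]
2. After x ≤ 16: [(11,0) (16,0) (16,17/2) (12,17) (11,169/10)]
3. After y ≥ 7: [(11,7) (16,7) (16,17/2) (12,17) (11,169/10)]
4. After y ≤ 15: [(11,15) (11,7) (16,7) (16,17/2) (220/17,15)]
5. Canonical ring: [(11,7) (16,7) (16,17/2) (220/17,15) (11,15)]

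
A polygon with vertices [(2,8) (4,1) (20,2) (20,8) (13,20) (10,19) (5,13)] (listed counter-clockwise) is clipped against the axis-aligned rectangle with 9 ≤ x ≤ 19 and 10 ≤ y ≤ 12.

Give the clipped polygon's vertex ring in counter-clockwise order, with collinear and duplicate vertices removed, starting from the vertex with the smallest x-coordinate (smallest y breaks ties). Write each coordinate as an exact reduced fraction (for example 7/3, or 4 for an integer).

Clipped polygon: [(9,10) (113/6,10) (53/3,12) (9,12)]

1. After x ≥ 9: [(9,21/16) (20,2) (20,8) (13,20) (10,19) (9,89/5)]
2. After x ≤ 19: [(9,21/16) (19,31/16) (19,68/7) (13,20) (10,19) (9,89/5)]
3. After y ≥ 10: [(9,10) (113/6,10) (13,20) (10,19) (9,89/5)]
4. After y ≤ 12: [(9,12) (9,10) (113/6,10) (53/3,12)]
5. Canonical ring: [(9,10) (113/6,10) (53/3,12) (9,12)]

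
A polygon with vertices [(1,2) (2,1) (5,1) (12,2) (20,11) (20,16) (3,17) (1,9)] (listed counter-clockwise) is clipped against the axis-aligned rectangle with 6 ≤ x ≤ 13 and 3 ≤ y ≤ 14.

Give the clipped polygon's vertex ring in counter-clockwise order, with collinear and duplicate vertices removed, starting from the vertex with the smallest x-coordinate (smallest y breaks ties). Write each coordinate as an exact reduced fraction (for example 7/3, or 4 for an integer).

1. After x ≥ 6: [(6,8/7) (12,2) (20,11) (20,16) (6,286/17)]
2. After x ≤ 13: [(6,8/7) (12,2) (13,25/8) (13,279/17) (6,286/17)]
3. After y ≥ 3: [(6,3) (116/9,3) (13,25/8) (13,279/17) (6,286/17)]
4. After y ≤ 14: [(6,14) (6,3) (116/9,3) (13,25/8) (13,14)]
5. Canonical ring: [(6,3) (116/9,3) (13,25/8) (13,14) (6,14)]

Clipped polygon: [(6,3) (116/9,3) (13,25/8) (13,14) (6,14)]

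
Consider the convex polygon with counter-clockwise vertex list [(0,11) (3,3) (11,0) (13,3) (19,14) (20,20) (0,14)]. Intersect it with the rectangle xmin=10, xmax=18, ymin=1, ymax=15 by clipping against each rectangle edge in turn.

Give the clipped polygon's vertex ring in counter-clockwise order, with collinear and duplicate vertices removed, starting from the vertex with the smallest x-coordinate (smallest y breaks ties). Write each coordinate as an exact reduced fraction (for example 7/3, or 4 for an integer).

1. After x ≥ 10: [(10,3/8) (11,0) (13,3) (19,14) (20,20) (10,17)]
2. After x ≤ 18: [(10,3/8) (11,0) (13,3) (18,73/6) (18,97/5) (10,17)]
3. After y ≥ 1: [(10,1) (35/3,1) (13,3) (18,73/6) (18,97/5) (10,17)]
4. After y ≤ 15: [(10,15) (10,1) (35/3,1) (13,3) (18,73/6) (18,15)]
5. Canonical ring: [(10,1) (35/3,1) (13,3) (18,73/6) (18,15) (10,15)]

Clipped polygon: [(10,1) (35/3,1) (13,3) (18,73/6) (18,15) (10,15)]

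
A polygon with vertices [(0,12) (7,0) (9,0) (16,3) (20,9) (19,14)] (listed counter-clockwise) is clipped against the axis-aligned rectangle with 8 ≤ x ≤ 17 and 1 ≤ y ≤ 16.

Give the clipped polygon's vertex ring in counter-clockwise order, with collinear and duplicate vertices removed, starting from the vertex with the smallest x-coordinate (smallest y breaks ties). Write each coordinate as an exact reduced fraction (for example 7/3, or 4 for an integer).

1. After x ≥ 8: [(8,244/19) (8,0) (9,0) (16,3) (20,9) (19,14)]
2. After x ≤ 17: [(17,262/19) (8,244/19) (8,0) (9,0) (16,3) (17,9/2)]
3. After y ≥ 1: [(17,262/19) (8,244/19) (8,1) (34/3,1) (16,3) (17,9/2)]
4. After y ≤ 16: [(17,262/19) (8,244/19) (8,1) (34/3,1) (16,3) (17,9/2)]
5. Canonical ring: [(8,1) (34/3,1) (16,3) (17,9/2) (17,262/19) (8,244/19)]

Clipped polygon: [(8,1) (34/3,1) (16,3) (17,9/2) (17,262/19) (8,244/19)]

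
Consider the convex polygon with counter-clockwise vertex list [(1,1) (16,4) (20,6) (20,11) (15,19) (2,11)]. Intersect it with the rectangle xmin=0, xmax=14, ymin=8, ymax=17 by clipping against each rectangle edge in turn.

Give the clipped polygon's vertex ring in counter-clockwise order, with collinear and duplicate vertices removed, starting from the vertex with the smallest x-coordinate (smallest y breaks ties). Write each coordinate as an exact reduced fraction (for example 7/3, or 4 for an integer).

Clipped polygon: [(17/10,8) (14,8) (14,17) (47/4,17) (2,11)]

1. After x ≥ 0: [(1,1) (16,4) (20,6) (20,11) (15,19) (2,11)]
2. After x ≤ 14: [(1,1) (14,18/5) (14,239/13) (2,11)]
3. After y ≥ 8: [(17/10,8) (14,8) (14,239/13) (2,11)]
4. After y ≤ 17: [(17/10,8) (14,8) (14,17) (47/4,17) (2,11)]
5. Canonical ring: [(17/10,8) (14,8) (14,17) (47/4,17) (2,11)]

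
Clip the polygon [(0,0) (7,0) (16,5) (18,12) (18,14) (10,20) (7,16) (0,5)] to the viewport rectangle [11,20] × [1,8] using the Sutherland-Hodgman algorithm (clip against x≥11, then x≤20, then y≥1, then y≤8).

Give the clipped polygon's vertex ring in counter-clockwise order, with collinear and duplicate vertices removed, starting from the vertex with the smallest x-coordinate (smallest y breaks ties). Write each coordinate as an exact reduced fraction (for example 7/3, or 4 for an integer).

1. After x ≥ 11: [(11,20/9) (16,5) (18,12) (18,14) (11,77/4)]
2. After x ≤ 20: [(11,20/9) (16,5) (18,12) (18,14) (11,77/4)]
3. After y ≥ 1: [(11,20/9) (16,5) (18,12) (18,14) (11,77/4)]
4. After y ≤ 8: [(11,8) (11,20/9) (16,5) (118/7,8)]
5. Canonical ring: [(11,20/9) (16,5) (118/7,8) (11,8)]

Clipped polygon: [(11,20/9) (16,5) (118/7,8) (11,8)]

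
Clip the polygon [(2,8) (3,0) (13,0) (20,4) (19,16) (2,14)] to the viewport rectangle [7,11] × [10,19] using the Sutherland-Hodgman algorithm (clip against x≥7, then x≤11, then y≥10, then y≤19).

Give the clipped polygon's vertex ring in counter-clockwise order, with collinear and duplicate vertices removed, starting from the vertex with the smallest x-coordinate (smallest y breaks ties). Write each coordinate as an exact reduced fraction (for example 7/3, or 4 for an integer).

Clipped polygon: [(7,10) (11,10) (11,256/17) (7,248/17)]

1. After x ≥ 7: [(7,0) (13,0) (20,4) (19,16) (7,248/17)]
2. After x ≤ 11: [(7,0) (11,0) (11,256/17) (7,248/17)]
3. After y ≥ 10: [(7,10) (11,10) (11,256/17) (7,248/17)]
4. After y ≤ 19: [(7,10) (11,10) (11,256/17) (7,248/17)]
5. Canonical ring: [(7,10) (11,10) (11,256/17) (7,248/17)]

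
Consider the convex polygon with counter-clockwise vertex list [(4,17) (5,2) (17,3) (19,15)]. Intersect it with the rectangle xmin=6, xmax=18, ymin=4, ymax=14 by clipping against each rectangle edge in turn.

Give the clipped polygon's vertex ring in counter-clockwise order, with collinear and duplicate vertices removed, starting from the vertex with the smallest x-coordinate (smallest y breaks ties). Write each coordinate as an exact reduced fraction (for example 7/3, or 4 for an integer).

1. After x ≥ 6: [(6,251/15) (6,25/12) (17,3) (19,15)]
2. After x ≤ 18: [(18,227/15) (6,251/15) (6,25/12) (17,3) (18,9)]
3. After y ≥ 4: [(18,227/15) (6,251/15) (6,4) (103/6,4) (18,9)]
4. After y ≤ 14: [(18,14) (6,14) (6,4) (103/6,4) (18,9)]
5. Canonical ring: [(6,4) (103/6,4) (18,9) (18,14) (6,14)]

Clipped polygon: [(6,4) (103/6,4) (18,9) (18,14) (6,14)]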